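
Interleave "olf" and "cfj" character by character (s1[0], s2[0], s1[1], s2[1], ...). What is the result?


String 1: 'olf'
String 2: 'cfj'
Operation: alternate characters
Pairs: 'o'+'c', 'l'+'f', 'f'+'j'
Result: oclffj


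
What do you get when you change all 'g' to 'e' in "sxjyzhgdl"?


Input string: 'sxjyzhgdl'
Operation: replace 'g' with 'e'
Positions of 'g': 6
After replacement: sxjyzhedl


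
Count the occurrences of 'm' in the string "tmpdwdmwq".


Input string: 'tmpdwdmwq'
Target character: 'm'
Scan each position: s[1]='m', s[6]='m'
Matches found at indices: 1, 6
Total: 2


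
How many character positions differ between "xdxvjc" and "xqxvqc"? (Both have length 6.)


String 1: 'xdxvjc'
String 2: 'xqxvqc'
Compare each position: pos 0: 'x'=='x', pos 1: 'd'!='q', pos 2: 'x'=='x', pos 3: 'v'=='v', pos 4: 'j'!='q', pos 5: 'c'=='c'
Differing positions: 2
Hamming distance: 2


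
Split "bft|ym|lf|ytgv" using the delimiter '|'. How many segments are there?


Input string: 'bft|ym|lf|ytgv'
Delimiter: '|'
Split result: 'bft', 'ym', 'lf', 'ytgv'
Number of parts: 4


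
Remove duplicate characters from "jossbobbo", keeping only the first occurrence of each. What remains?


Input: 'jossbobbo'
Operation: keep first occurrence of each character
Scan: s[0]='j' new -> keep; s[1]='o' new -> keep; s[2]='s' new -> keep; s[3]='s' seen -> skip; s[4]='b' new -> keep; s[5]='o' seen -> skip; s[6]='b' seen -> skip; s[7]='b' seen -> skip; s[8]='o' seen -> skip
Result: josb


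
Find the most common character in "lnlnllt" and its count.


Input: 'lnlnllt'
Operation: tally each character
Counts: 'l':4, 'n':2, 't':1
Maximum: 'l' appears 4 times


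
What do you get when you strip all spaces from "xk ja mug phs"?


Input string: 'xk ja mug phs'
Operation: remove all spaces
Words: 'xk', 'ja', 'mug', 'phs'
Join without spaces: xkjamugphs


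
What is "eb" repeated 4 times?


Input string: 'eb'
Operation: repeat 4 times
Concatenation: 'eb' + 'eb' + 'eb' + 'eb'
Result: ebebebeb


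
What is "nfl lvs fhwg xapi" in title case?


Input string: 'nfl lvs fhwg xapi'
Operation: capitalize first letter of each word
Word transformations: 'nfl'->'Nfl', 'lvs'->'Lvs', 'fhwg'->'Fhwg', 'xapi'->'Xapi'
Result: Nfl Lvs Fhwg Xapi


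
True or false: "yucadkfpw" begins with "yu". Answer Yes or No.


Input string: 'yucadkfpw'
Prefix to check: 'yu'
First 2 characters of input: 'yu'
Match: True
Result: Yes


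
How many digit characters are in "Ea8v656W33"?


Input string: 'Ea8v656W33'
Operation: count digit characters (0-9)
Scan: 'E', 'a', '8'(digit), 'v', '6'(digit), '5'(digit), '6'(digit), 'W', '3'(digit), '3'(digit)
Digits found: 6
Result: 6


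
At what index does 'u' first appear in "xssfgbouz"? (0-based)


Input string: 'xssfgbouz'
Target: 'u'
Scanning left to right: s[0]='x', s[1]='s', s[2]='s', s[3]='f', s[4]='g', s[5]='b', s[6]='o', s[7]='u'
First match at index: 7


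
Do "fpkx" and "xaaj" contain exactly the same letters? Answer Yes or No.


String 1: 'fpkx' -> sorted: 'fkpx'
String 2: 'xaaj' -> sorted: 'aajx'
Compare sorted forms: 'fkpx' != 'aajx'
Anagram: No


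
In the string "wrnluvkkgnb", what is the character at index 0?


Input string: 'wrnluvkkgnb'
Operation: get character at index 0
Index mapping: s[0]='w'
Result: 'w'


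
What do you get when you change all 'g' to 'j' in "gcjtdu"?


Input string: 'gcjtdu'
Operation: replace 'g' with 'j'
Positions of 'g': 0
After replacement: jcjtdu


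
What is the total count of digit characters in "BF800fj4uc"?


Input string: 'BF800fj4uc'
Operation: count digit characters (0-9)
Scan: 'B', 'F', '8'(digit), '0'(digit), '0'(digit), 'f', 'j', '4'(digit), 'u', 'c'
Digits found: 4
Result: 4


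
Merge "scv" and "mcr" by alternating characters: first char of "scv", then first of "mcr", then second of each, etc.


String 1: 'scv'
String 2: 'mcr'
Operation: alternate characters
Pairs: 's'+'m', 'c'+'c', 'v'+'r'
Result: smccvr


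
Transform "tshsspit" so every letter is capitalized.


Input string: 'tshsspit'
Operation: convert each letter to uppercase
Mapping: 't'->'T', 's'->'S', 'h'->'H', 's'->'S', 's'->'S', 'p'->'P', 'i'->'I', 't'->'T'
Result: TSHSSPIT


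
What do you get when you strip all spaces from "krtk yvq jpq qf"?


Input string: 'krtk yvq jpq qf'
Operation: remove all spaces
Words: 'krtk', 'yvq', 'jpq', 'qf'
Join without spaces: krtkyvqjpqqf


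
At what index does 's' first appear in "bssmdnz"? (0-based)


Input string: 'bssmdnz'
Target: 's'
Scanning left to right: s[0]='b', s[1]='s'
First match at index: 1


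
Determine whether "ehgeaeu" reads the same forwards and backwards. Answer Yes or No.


Input string: 'ehgeaeu'
Reversed: 'ueaeghe'
Compare pairs: s[0]='e' vs s[6]='u' (mismatch), s[1]='h' vs s[5]='e' (mismatch), s[2]='g' vs s[4]='a' (mismatch)
Palindrome: No


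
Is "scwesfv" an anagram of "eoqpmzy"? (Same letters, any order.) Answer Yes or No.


String 1: 'eoqpmzy' -> sorted: 'emopqyz'
String 2: 'scwesfv' -> sorted: 'cefssvw'
Compare sorted forms: 'emopqyz' != 'cefssvw'
Anagram: No


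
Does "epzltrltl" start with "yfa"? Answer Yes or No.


Input string: 'epzltrltl'
Prefix to check: 'yfa'
First 3 characters of input: 'epz'
Match: False
Result: No


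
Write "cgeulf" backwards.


Input string: 'cgeulf'
Operation: reverse character order
Original order: 'c' -> 'g' -> 'e' -> 'u' -> 'l' -> 'f'
Reversed order: 'f' -> 'l' -> 'u' -> 'e' -> 'g' -> 'c'
Result: fluegc


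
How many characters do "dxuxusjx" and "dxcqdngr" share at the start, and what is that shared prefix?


String 1: 'dxuxusjx'
String 2: 'dxcqdngr'
Compare position by position:
pos 0: 'd' vs 'd' match
pos 1: 'x' vs 'x' match
pos 2: 'u' vs 'c' differ -> stop
Longest common prefix: "dx" (length 2)


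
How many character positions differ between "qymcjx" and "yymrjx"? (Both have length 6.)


String 1: 'qymcjx'
String 2: 'yymrjx'
Compare each position: pos 0: 'q'!='y', pos 1: 'y'=='y', pos 2: 'm'=='m', pos 3: 'c'!='r', pos 4: 'j'=='j', pos 5: 'x'=='x'
Differing positions: 2
Hamming distance: 2


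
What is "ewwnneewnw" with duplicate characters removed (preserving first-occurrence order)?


Input: 'ewwnneewnw'
Operation: keep first occurrence of each character
Scan: s[0]='e' new -> keep; s[1]='w' new -> keep; s[2]='w' seen -> skip; s[3]='n' new -> keep; s[4]='n' seen -> skip; s[5]='e' seen -> skip; s[6]='e' seen -> skip; s[7]='w' seen -> skip; s[8]='n' seen -> skip; s[9]='w' seen -> skip
Result: ewn


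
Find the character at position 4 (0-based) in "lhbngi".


Input string: 'lhbngi'
Operation: get character at index 4
Index mapping: s[0]='l', s[1]='h', s[2]='b', s[3]='n', s[4]='g'
Result: 'g'


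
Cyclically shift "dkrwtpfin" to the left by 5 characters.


Input: 'dkrwtpfin', shift = 5
Operation: split at index 5 and swap parts
Front part s[0:5] = 'dkrwt'
Back part s[5:] = 'pfin'
Rotated = back + front = 'pfin' + 'dkrwt'
Result: pfindkrwt


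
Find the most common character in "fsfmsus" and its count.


Input: 'fsfmsus'
Operation: tally each character
Counts: 'f':2, 'm':1, 's':3, 'u':1
Maximum: 's' appears 3 times


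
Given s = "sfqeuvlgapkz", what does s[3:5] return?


Input string: 'sfqeuvlgapkz'
Operation: slice [3:5]
Extract characters: s[3]='e', s[4]='u'
Result: eu


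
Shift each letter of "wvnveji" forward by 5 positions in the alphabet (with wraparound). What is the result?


Input: 'wvnveji', shift = 5
Operation: for each letter, (position + 5) mod 26
Mapping: 'w'(22+5=27, 27 mod 26=1)->'b', 'v'(21+5=26, 26 mod 26=0)->'a', 'n'(13+5=18)->'s', 'v'(21+5=26, 26 mod 26=0)->'a', 'e'(4+5=9)->'j', 'j'(9+5=14)->'o', 'i'(8+5=13)->'n'
Result: basajon


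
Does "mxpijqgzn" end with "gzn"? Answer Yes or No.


Input string: 'mxpijqgzn'
Suffix to check: 'gzn'
Last 3 characters of input: 'gzn'
Match: True
Result: Yes


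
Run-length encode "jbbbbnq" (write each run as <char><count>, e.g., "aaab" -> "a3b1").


Input: 'jbbbbnq'
Operation: identify consecutive runs
Runs: 'j' -> j1, 'bbbb' -> b4, 'n' -> n1, 'q' -> q1
Encoded: j1b4n1q1


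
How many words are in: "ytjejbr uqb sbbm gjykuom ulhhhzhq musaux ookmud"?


Input string: 'ytjejbr uqb sbbm gjykuom ulhhhzhq musaux ookmud'
Operation: split by spaces
Words found: 'ytjejbr', 'uqb', 'sbbm', 'gjykuom', 'ulhhhzhq', 'musaux', 'ookmud'
Word count: 7


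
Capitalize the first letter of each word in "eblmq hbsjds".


Input string: 'eblmq hbsjds'
Operation: capitalize first letter of each word
Word transformations: 'eblmq'->'Eblmq', 'hbsjds'->'Hbsjds'
Result: Eblmq Hbsjds


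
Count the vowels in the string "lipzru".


Input string: 'lipzru'
Operation: count vowels (a, e, i, o, u)
Scan: s[0]='l', s[1]='i' (vowel), s[2]='p', s[3]='z', s[4]='r', s[5]='u' (vowel)
Vowels found: 2
Result: 2


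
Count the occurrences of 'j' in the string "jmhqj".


Input string: 'jmhqj'
Target character: 'j'
Scan each position: s[0]='j', s[4]='j'
Matches found at indices: 0, 4
Total: 2


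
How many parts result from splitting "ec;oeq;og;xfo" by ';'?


Input string: 'ec;oeq;og;xfo'
Delimiter: ';'
Split result: 'ec', 'oeq', 'og', 'xfo'
Number of parts: 4


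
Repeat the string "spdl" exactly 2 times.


Input string: 'spdl'
Operation: repeat 2 times
Concatenation: 'spdl' + 'spdl'
Result: spdlspdl


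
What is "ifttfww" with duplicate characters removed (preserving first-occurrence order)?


Input: 'ifttfww'
Operation: keep first occurrence of each character
Scan: s[0]='i' new -> keep; s[1]='f' new -> keep; s[2]='t' new -> keep; s[3]='t' seen -> skip; s[4]='f' seen -> skip; s[5]='w' new -> keep; s[6]='w' seen -> skip
Result: iftw


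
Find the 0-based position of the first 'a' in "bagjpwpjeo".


Input string: 'bagjpwpjeo'
Target: 'a'
Scanning left to right: s[0]='b', s[1]='a'
First match at index: 1


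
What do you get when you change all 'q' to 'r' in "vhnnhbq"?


Input string: 'vhnnhbq'
Operation: replace 'q' with 'r'
Positions of 'q': 6
After replacement: vhnnhbr


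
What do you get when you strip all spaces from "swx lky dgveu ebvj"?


Input string: 'swx lky dgveu ebvj'
Operation: remove all spaces
Words: 'swx', 'lky', 'dgveu', 'ebvj'
Join without spaces: swxlkydgveuebvj


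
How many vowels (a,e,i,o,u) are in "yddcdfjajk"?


Input string: 'yddcdfjajk'
Operation: count vowels (a, e, i, o, u)
Scan: s[0]='y', s[1]='d', s[2]='d', s[3]='c', s[4]='d', s[5]='f', s[6]='j', s[7]='a' (vowel), s[8]='j', s[9]='k'
Vowels found: 1
Result: 1


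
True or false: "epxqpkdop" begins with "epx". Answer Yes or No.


Input string: 'epxqpkdop'
Prefix to check: 'epx'
First 3 characters of input: 'epx'
Match: True
Result: Yes


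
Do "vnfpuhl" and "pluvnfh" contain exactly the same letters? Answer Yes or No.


String 1: 'vnfpuhl' -> sorted: 'fhlnpuv'
String 2: 'pluvnfh' -> sorted: 'fhlnpuv'
Compare sorted forms: 'fhlnpuv' == 'fhlnpuv'
Anagram: Yes


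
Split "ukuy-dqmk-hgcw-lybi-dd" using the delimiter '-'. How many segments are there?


Input string: 'ukuy-dqmk-hgcw-lybi-dd'
Delimiter: '-'
Split result: 'ukuy', 'dqmk', 'hgcw', 'lybi', 'dd'
Number of parts: 5


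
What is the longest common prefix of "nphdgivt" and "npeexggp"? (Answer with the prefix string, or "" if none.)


String 1: 'nphdgivt'
String 2: 'npeexggp'
Compare position by position:
pos 0: 'n' vs 'n' match
pos 1: 'p' vs 'p' match
pos 2: 'h' vs 'e' differ -> stop
Longest common prefix: "np" (length 2)


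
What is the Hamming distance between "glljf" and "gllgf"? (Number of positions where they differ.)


String 1: 'glljf'
String 2: 'gllgf'
Compare each position: pos 0: 'g'=='g', pos 1: 'l'=='l', pos 2: 'l'=='l', pos 3: 'j'!='g', pos 4: 'f'=='f'
Differing positions: 1
Hamming distance: 1


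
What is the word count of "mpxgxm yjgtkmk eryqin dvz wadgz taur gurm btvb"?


Input string: 'mpxgxm yjgtkmk eryqin dvz wadgz taur gurm btvb'
Operation: split by spaces
Words found: 'mpxgxm', 'yjgtkmk', 'eryqin', 'dvz', 'wadgz', 'taur', 'gurm', 'btvb'
Word count: 8


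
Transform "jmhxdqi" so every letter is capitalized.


Input string: 'jmhxdqi'
Operation: convert each letter to uppercase
Mapping: 'j'->'J', 'm'->'M', 'h'->'H', 'x'->'X', 'd'->'D', 'q'->'Q', 'i'->'I'
Result: JMHXDQI


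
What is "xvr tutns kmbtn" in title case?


Input string: 'xvr tutns kmbtn'
Operation: capitalize first letter of each word
Word transformations: 'xvr'->'Xvr', 'tutns'->'Tutns', 'kmbtn'->'Kmbtn'
Result: Xvr Tutns Kmbtn


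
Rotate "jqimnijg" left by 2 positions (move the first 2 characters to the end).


Input: 'jqimnijg', shift = 2
Operation: split at index 2 and swap parts
Front part s[0:2] = 'jq'
Back part s[2:] = 'imnijg'
Rotated = back + front = 'imnijg' + 'jq'
Result: imnijgjq


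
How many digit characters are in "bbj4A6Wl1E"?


Input string: 'bbj4A6Wl1E'
Operation: count digit characters (0-9)
Scan: 'b', 'b', 'j', '4'(digit), 'A', '6'(digit), 'W', 'l', '1'(digit), 'E'
Digits found: 3
Result: 3


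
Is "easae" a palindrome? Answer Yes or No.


Input string: 'easae'
Reversed: 'easae'
Compare pairs: s[0]='e' vs s[4]='e' (match), s[1]='a' vs s[3]='a' (match)
Palindrome: Yes


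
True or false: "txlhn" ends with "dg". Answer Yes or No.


Input string: 'txlhn'
Suffix to check: 'dg'
Last 2 characters of input: 'hn'
Match: False
Result: No


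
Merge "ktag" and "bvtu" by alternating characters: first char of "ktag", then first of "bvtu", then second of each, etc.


String 1: 'ktag'
String 2: 'bvtu'
Operation: alternate characters
Pairs: 'k'+'b', 't'+'v', 'a'+'t', 'g'+'u'
Result: kbtvatgu


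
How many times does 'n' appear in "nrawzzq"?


Input string: 'nrawzzq'
Target character: 'n'
Scan each position: s[0]='n'
Matches found at indices: 0
Total: 1


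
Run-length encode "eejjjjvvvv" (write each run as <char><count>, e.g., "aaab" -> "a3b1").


Input: 'eejjjjvvvv'
Operation: identify consecutive runs
Runs: 'ee' -> e2, 'jjjj' -> j4, 'vvvv' -> v4
Encoded: e2j4v4


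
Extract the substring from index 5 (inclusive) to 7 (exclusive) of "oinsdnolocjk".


Input string: 'oinsdnolocjk'
Operation: slice [5:7]
Extract characters: s[5]='n', s[6]='o'
Result: no


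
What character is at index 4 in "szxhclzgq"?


Input string: 'szxhclzgq'
Operation: get character at index 4
Index mapping: s[0]='s', s[1]='z', s[2]='x', s[3]='h', s[4]='c'
Result: 'c'


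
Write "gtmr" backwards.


Input string: 'gtmr'
Operation: reverse character order
Original order: 'g' -> 't' -> 'm' -> 'r'
Reversed order: 'r' -> 'm' -> 't' -> 'g'
Result: rmtg


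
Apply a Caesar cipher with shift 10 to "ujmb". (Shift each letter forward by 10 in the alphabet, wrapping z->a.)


Input: 'ujmb', shift = 10
Operation: for each letter, (position + 10) mod 26
Mapping: 'u'(20+10=30, 30 mod 26=4)->'e', 'j'(9+10=19)->'t', 'm'(12+10=22)->'w', 'b'(1+10=11)->'l'
Result: etwl


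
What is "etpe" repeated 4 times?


Input string: 'etpe'
Operation: repeat 4 times
Concatenation: 'etpe' + 'etpe' + 'etpe' + 'etpe'
Result: etpeetpeetpeetpe


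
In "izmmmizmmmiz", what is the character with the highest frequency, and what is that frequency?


Input: 'izmmmizmmmiz'
Operation: tally each character
Counts: 'i':3, 'm':6, 'z':3
Maximum: 'm' appears 6 times


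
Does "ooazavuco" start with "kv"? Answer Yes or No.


Input string: 'ooazavuco'
Prefix to check: 'kv'
First 2 characters of input: 'oo'
Match: False
Result: No


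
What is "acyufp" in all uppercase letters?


Input string: 'acyufp'
Operation: convert each letter to uppercase
Mapping: 'a'->'A', 'c'->'C', 'y'->'Y', 'u'->'U', 'f'->'F', 'p'->'P'
Result: ACYUFP


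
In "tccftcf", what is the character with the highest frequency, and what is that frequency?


Input: 'tccftcf'
Operation: tally each character
Counts: 'c':3, 'f':2, 't':2
Maximum: 'c' appears 3 times


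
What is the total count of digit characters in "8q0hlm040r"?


Input string: '8q0hlm040r'
Operation: count digit characters (0-9)
Scan: '8'(digit), 'q', '0'(digit), 'h', 'l', 'm', '0'(digit), '4'(digit), '0'(digit), 'r'
Digits found: 5
Result: 5


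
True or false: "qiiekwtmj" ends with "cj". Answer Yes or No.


Input string: 'qiiekwtmj'
Suffix to check: 'cj'
Last 2 characters of input: 'mj'
Match: False
Result: No


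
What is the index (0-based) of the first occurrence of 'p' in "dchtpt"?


Input string: 'dchtpt'
Target: 'p'
Scanning left to right: s[0]='d', s[1]='c', s[2]='h', s[3]='t', s[4]='p'
First match at index: 4


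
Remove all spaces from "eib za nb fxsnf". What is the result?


Input string: 'eib za nb fxsnf'
Operation: remove all spaces
Words: 'eib', 'za', 'nb', 'fxsnf'
Join without spaces: eibzanbfxsnf


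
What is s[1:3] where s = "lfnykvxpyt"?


Input string: 'lfnykvxpyt'
Operation: slice [1:3]
Extract characters: s[1]='f', s[2]='n'
Result: fn


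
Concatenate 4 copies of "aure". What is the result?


Input string: 'aure'
Operation: repeat 4 times
Concatenation: 'aure' + 'aure' + 'aure' + 'aure'
Result: aureaureaureaure


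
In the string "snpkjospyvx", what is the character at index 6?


Input string: 'snpkjospyvx'
Operation: get character at index 6
Index mapping: s[0]='s', s[1]='n', s[2]='p', s[3]='k', s[4]='j', s[5]='o', s[6]='s'
Result: 's'


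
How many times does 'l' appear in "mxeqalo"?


Input string: 'mxeqalo'
Target character: 'l'
Scan each position: s[5]='l'
Matches found at indices: 5
Total: 1


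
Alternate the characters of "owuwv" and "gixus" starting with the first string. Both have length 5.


String 1: 'owuwv'
String 2: 'gixus'
Operation: alternate characters
Pairs: 'o'+'g', 'w'+'i', 'u'+'x', 'w'+'u', 'v'+'s'
Result: ogwiuxwuvs


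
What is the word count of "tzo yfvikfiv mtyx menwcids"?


Input string: 'tzo yfvikfiv mtyx menwcids'
Operation: split by spaces
Words found: 'tzo', 'yfvikfiv', 'mtyx', 'menwcids'
Word count: 4


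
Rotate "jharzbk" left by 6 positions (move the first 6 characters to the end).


Input: 'jharzbk', shift = 6
Operation: split at index 6 and swap parts
Front part s[0:6] = 'jharzb'
Back part s[6:] = 'k'
Rotated = back + front = 'k' + 'jharzb'
Result: kjharzb


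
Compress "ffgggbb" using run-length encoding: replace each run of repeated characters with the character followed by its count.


Input: 'ffgggbb'
Operation: identify consecutive runs
Runs: 'ff' -> f2, 'ggg' -> g3, 'bb' -> b2
Encoded: f2g3b2


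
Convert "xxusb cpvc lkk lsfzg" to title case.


Input string: 'xxusb cpvc lkk lsfzg'
Operation: capitalize first letter of each word
Word transformations: 'xxusb'->'Xxusb', 'cpvc'->'Cpvc', 'lkk'->'Lkk', 'lsfzg'->'Lsfzg'
Result: Xxusb Cpvc Lkk Lsfzg


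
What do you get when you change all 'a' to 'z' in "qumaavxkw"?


Input string: 'qumaavxkw'
Operation: replace 'a' with 'z'
Positions of 'a': 3, 4
After replacement: qumzzvxkw


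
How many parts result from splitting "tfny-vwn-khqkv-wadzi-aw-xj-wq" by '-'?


Input string: 'tfny-vwn-khqkv-wadzi-aw-xj-wq'
Delimiter: '-'
Split result: 'tfny', 'vwn', 'khqkv', 'wadzi', 'aw', 'xj', 'wq'
Number of parts: 7


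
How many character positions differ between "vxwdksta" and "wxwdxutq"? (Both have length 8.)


String 1: 'vxwdksta'
String 2: 'wxwdxutq'
Compare each position: pos 0: 'v'!='w', pos 1: 'x'=='x', pos 2: 'w'=='w', pos 3: 'd'=='d', pos 4: 'k'!='x', pos 5: 's'!='u', pos 6: 't'=='t', pos 7: 'a'!='q'
Differing positions: 4
Hamming distance: 4


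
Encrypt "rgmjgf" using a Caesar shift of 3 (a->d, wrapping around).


Input: 'rgmjgf', shift = 3
Operation: for each letter, (position + 3) mod 26
Mapping: 'r'(17+3=20)->'u', 'g'(6+3=9)->'j', 'm'(12+3=15)->'p', 'j'(9+3=12)->'m', 'g'(6+3=9)->'j', 'f'(5+3=8)->'i'
Result: ujpmji


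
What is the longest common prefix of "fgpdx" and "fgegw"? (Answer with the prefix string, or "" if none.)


String 1: 'fgpdx'
String 2: 'fgegw'
Compare position by position:
pos 0: 'f' vs 'f' match
pos 1: 'g' vs 'g' match
pos 2: 'p' vs 'e' differ -> stop
Longest common prefix: "fg" (length 2)


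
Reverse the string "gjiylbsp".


Input string: 'gjiylbsp'
Operation: reverse character order
Original order: 'g' -> 'j' -> 'i' -> 'y' -> 'l' -> 'b' -> 's' -> 'p'
Reversed order: 'p' -> 's' -> 'b' -> 'l' -> 'y' -> 'i' -> 'j' -> 'g'
Result: psblyijg


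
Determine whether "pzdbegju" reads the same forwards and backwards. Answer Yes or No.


Input string: 'pzdbegju'
Reversed: 'ujgebdzp'
Compare pairs: s[0]='p' vs s[7]='u' (mismatch), s[1]='z' vs s[6]='j' (mismatch), s[2]='d' vs s[5]='g' (mismatch), s[3]='b' vs s[4]='e' (mismatch)
Palindrome: No


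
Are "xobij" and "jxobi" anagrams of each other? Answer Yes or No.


String 1: 'xobij' -> sorted: 'bijox'
String 2: 'jxobi' -> sorted: 'bijox'
Compare sorted forms: 'bijox' == 'bijox'
Anagram: Yes


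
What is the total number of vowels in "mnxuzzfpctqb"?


Input string: 'mnxuzzfpctqb'
Operation: count vowels (a, e, i, o, u)
Scan: s[0]='m', s[1]='n', s[2]='x', s[3]='u' (vowel), s[4]='z', s[5]='z', s[6]='f', s[7]='p', s[8]='c', s[9]='t', s[10]='q', s[11]='b'
Vowels found: 1
Result: 1


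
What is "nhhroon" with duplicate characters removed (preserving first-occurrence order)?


Input: 'nhhroon'
Operation: keep first occurrence of each character
Scan: s[0]='n' new -> keep; s[1]='h' new -> keep; s[2]='h' seen -> skip; s[3]='r' new -> keep; s[4]='o' new -> keep; s[5]='o' seen -> skip; s[6]='n' seen -> skip
Result: nhro


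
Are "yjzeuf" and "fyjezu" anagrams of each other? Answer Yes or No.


String 1: 'yjzeuf' -> sorted: 'efjuyz'
String 2: 'fyjezu' -> sorted: 'efjuyz'
Compare sorted forms: 'efjuyz' == 'efjuyz'
Anagram: Yes


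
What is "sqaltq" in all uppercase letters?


Input string: 'sqaltq'
Operation: convert each letter to uppercase
Mapping: 's'->'S', 'q'->'Q', 'a'->'A', 'l'->'L', 't'->'T', 'q'->'Q'
Result: SQALTQ


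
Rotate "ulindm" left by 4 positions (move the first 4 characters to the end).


Input: 'ulindm', shift = 4
Operation: split at index 4 and swap parts
Front part s[0:4] = 'ulin'
Back part s[4:] = 'dm'
Rotated = back + front = 'dm' + 'ulin'
Result: dmulin


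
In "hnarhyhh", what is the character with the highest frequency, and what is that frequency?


Input: 'hnarhyhh'
Operation: tally each character
Counts: 'a':1, 'h':4, 'n':1, 'r':1, 'y':1
Maximum: 'h' appears 4 times


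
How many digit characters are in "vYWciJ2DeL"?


Input string: 'vYWciJ2DeL'
Operation: count digit characters (0-9)
Scan: 'v', 'Y', 'W', 'c', 'i', 'J', '2'(digit), 'D', 'e', 'L'
Digits found: 1
Result: 1


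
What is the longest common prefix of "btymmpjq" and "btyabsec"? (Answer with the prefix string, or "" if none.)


String 1: 'btymmpjq'
String 2: 'btyabsec'
Compare position by position:
pos 0: 'b' vs 'b' match
pos 1: 't' vs 't' match
pos 2: 'y' vs 'y' match
pos 3: 'm' vs 'a' differ -> stop
Longest common prefix: "bty" (length 3)


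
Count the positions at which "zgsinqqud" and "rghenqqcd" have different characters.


String 1: 'zgsinqqud'
String 2: 'rghenqqcd'
Compare each position: pos 0: 'z'!='r', pos 1: 'g'=='g', pos 2: 's'!='h', pos 3: 'i'!='e', pos 4: 'n'=='n', pos 5: 'q'=='q', pos 6: 'q'=='q', pos 7: 'u'!='c', pos 8: 'd'=='d'
Differing positions: 4
Hamming distance: 4


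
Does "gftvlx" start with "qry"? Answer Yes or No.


Input string: 'gftvlx'
Prefix to check: 'qry'
First 3 characters of input: 'gft'
Match: False
Result: No


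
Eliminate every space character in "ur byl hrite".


Input string: 'ur byl hrite'
Operation: remove all spaces
Words: 'ur', 'byl', 'hrite'
Join without spaces: urbylhrite


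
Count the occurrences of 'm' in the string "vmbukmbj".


Input string: 'vmbukmbj'
Target character: 'm'
Scan each position: s[1]='m', s[5]='m'
Matches found at indices: 1, 5
Total: 2


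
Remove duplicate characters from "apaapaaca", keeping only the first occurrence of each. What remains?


Input: 'apaapaaca'
Operation: keep first occurrence of each character
Scan: s[0]='a' new -> keep; s[1]='p' new -> keep; s[2]='a' seen -> skip; s[3]='a' seen -> skip; s[4]='p' seen -> skip; s[5]='a' seen -> skip; s[6]='a' seen -> skip; s[7]='c' new -> keep; s[8]='a' seen -> skip
Result: apc


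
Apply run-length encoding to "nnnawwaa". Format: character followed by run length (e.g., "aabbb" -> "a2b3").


Input: 'nnnawwaa'
Operation: identify consecutive runs
Runs: 'nnn' -> n3, 'a' -> a1, 'ww' -> w2, 'aa' -> a2
Encoded: n3a1w2a2


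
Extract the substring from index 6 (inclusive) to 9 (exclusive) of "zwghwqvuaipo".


Input string: 'zwghwqvuaipo'
Operation: slice [6:9]
Extract characters: s[6]='v', s[7]='u', s[8]='a'
Result: vua


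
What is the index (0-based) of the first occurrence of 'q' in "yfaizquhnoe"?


Input string: 'yfaizquhnoe'
Target: 'q'
Scanning left to right: s[0]='y', s[1]='f', s[2]='a', s[3]='i', s[4]='z', s[5]='q'
First match at index: 5


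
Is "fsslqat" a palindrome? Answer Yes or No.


Input string: 'fsslqat'
Reversed: 'taqlssf'
Compare pairs: s[0]='f' vs s[6]='t' (mismatch), s[1]='s' vs s[5]='a' (mismatch), s[2]='s' vs s[4]='q' (mismatch)
Palindrome: No


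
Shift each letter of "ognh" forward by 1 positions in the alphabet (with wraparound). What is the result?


Input: 'ognh', shift = 1
Operation: for each letter, (position + 1) mod 26
Mapping: 'o'(14+1=15)->'p', 'g'(6+1=7)->'h', 'n'(13+1=14)->'o', 'h'(7+1=8)->'i'
Result: phoi


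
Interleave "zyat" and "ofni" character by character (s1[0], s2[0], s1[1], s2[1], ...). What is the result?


String 1: 'zyat'
String 2: 'ofni'
Operation: alternate characters
Pairs: 'z'+'o', 'y'+'f', 'a'+'n', 't'+'i'
Result: zoyfanti


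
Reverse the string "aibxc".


Input string: 'aibxc'
Operation: reverse character order
Original order: 'a' -> 'i' -> 'b' -> 'x' -> 'c'
Reversed order: 'c' -> 'x' -> 'b' -> 'i' -> 'a'
Result: cxbia


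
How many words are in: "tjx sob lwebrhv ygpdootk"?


Input string: 'tjx sob lwebrhv ygpdootk'
Operation: split by spaces
Words found: 'tjx', 'sob', 'lwebrhv', 'ygpdootk'
Word count: 4


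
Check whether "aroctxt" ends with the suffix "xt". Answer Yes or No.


Input string: 'aroctxt'
Suffix to check: 'xt'
Last 2 characters of input: 'xt'
Match: True
Result: Yes


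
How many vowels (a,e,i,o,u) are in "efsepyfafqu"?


Input string: 'efsepyfafqu'
Operation: count vowels (a, e, i, o, u)
Scan: s[0]='e' (vowel), s[1]='f', s[2]='s', s[3]='e' (vowel), s[4]='p', s[5]='y', s[6]='f', s[7]='a' (vowel), s[8]='f', s[9]='q', s[10]='u' (vowel)
Vowels found: 4
Result: 4


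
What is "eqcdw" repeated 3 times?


Input string: 'eqcdw'
Operation: repeat 3 times
Concatenation: 'eqcdw' + 'eqcdw' + 'eqcdw'
Result: eqcdweqcdweqcdw


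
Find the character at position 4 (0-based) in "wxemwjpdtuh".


Input string: 'wxemwjpdtuh'
Operation: get character at index 4
Index mapping: s[0]='w', s[1]='x', s[2]='e', s[3]='m', s[4]='w'
Result: 'w'


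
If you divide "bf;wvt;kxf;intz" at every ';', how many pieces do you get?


Input string: 'bf;wvt;kxf;intz'
Delimiter: ';'
Split result: 'bf', 'wvt', 'kxf', 'intz'
Number of parts: 4


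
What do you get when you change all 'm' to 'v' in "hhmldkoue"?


Input string: 'hhmldkoue'
Operation: replace 'm' with 'v'
Positions of 'm': 2
After replacement: hhvldkoue


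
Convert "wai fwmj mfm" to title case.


Input string: 'wai fwmj mfm'
Operation: capitalize first letter of each word
Word transformations: 'wai'->'Wai', 'fwmj'->'Fwmj', 'mfm'->'Mfm'
Result: Wai Fwmj Mfm


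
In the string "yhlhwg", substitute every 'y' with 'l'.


Input string: 'yhlhwg'
Operation: replace 'y' with 'l'
Positions of 'y': 0
After replacement: lhlhwg


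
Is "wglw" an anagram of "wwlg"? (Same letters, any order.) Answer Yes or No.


String 1: 'wwlg' -> sorted: 'glww'
String 2: 'wglw' -> sorted: 'glww'
Compare sorted forms: 'glww' == 'glww'
Anagram: Yes


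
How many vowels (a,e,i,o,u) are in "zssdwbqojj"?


Input string: 'zssdwbqojj'
Operation: count vowels (a, e, i, o, u)
Scan: s[0]='z', s[1]='s', s[2]='s', s[3]='d', s[4]='w', s[5]='b', s[6]='q', s[7]='o' (vowel), s[8]='j', s[9]='j'
Vowels found: 1
Result: 1


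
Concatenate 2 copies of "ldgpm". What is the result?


Input string: 'ldgpm'
Operation: repeat 2 times
Concatenation: 'ldgpm' + 'ldgpm'
Result: ldgpmldgpm


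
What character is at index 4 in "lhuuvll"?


Input string: 'lhuuvll'
Operation: get character at index 4
Index mapping: s[0]='l', s[1]='h', s[2]='u', s[3]='u', s[4]='v'
Result: 'v'


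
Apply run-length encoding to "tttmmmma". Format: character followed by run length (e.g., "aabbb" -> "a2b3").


Input: 'tttmmmma'
Operation: identify consecutive runs
Runs: 'ttt' -> t3, 'mmmm' -> m4, 'a' -> a1
Encoded: t3m4a1


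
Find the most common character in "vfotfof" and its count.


Input: 'vfotfof'
Operation: tally each character
Counts: 'f':3, 'o':2, 't':1, 'v':1
Maximum: 'f' appears 3 times


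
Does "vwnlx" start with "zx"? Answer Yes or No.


Input string: 'vwnlx'
Prefix to check: 'zx'
First 2 characters of input: 'vw'
Match: False
Result: No


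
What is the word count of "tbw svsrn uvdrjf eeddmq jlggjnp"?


Input string: 'tbw svsrn uvdrjf eeddmq jlggjnp'
Operation: split by spaces
Words found: 'tbw', 'svsrn', 'uvdrjf', 'eeddmq', 'jlggjnp'
Word count: 5


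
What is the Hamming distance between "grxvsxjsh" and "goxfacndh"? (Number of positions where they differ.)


String 1: 'grxvsxjsh'
String 2: 'goxfacndh'
Compare each position: pos 0: 'g'=='g', pos 1: 'r'!='o', pos 2: 'x'=='x', pos 3: 'v'!='f', pos 4: 's'!='a', pos 5: 'x'!='c', pos 6: 'j'!='n', pos 7: 's'!='d', pos 8: 'h'=='h'
Differing positions: 6
Hamming distance: 6


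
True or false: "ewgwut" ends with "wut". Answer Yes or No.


Input string: 'ewgwut'
Suffix to check: 'wut'
Last 3 characters of input: 'wut'
Match: True
Result: Yes


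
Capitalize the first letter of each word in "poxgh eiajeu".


Input string: 'poxgh eiajeu'
Operation: capitalize first letter of each word
Word transformations: 'poxgh'->'Poxgh', 'eiajeu'->'Eiajeu'
Result: Poxgh Eiajeu


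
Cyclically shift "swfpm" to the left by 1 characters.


Input: 'swfpm', shift = 1
Operation: split at index 1 and swap parts
Front part s[0:1] = 's'
Back part s[1:] = 'wfpm'
Rotated = back + front = 'wfpm' + 's'
Result: wfpms


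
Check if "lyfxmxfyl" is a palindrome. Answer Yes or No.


Input string: 'lyfxmxfyl'
Reversed: 'lyfxmxfyl'
Compare pairs: s[0]='l' vs s[8]='l' (match), s[1]='y' vs s[7]='y' (match), s[2]='f' vs s[6]='f' (match), s[3]='x' vs s[5]='x' (match)
Palindrome: Yes


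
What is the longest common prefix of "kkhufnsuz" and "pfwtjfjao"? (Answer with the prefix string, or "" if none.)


String 1: 'kkhufnsuz'
String 2: 'pfwtjfjao'
Compare position by position:
pos 0: 'k' vs 'p' differ -> stop
Longest common prefix: "" (length 0)


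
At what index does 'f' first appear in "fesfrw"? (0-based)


Input string: 'fesfrw'
Target: 'f'
Scanning left to right: s[0]='f'
First match at index: 0


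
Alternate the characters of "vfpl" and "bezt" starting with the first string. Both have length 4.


String 1: 'vfpl'
String 2: 'bezt'
Operation: alternate characters
Pairs: 'v'+'b', 'f'+'e', 'p'+'z', 'l'+'t'
Result: vbfepzlt


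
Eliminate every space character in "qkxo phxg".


Input string: 'qkxo phxg'
Operation: remove all spaces
Words: 'qkxo', 'phxg'
Join without spaces: qkxophxg


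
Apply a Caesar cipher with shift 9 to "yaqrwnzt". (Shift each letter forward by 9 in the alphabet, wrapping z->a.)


Input: 'yaqrwnzt', shift = 9
Operation: for each letter, (position + 9) mod 26
Mapping: 'y'(24+9=33, 33 mod 26=7)->'h', 'a'(0+9=9)->'j', 'q'(16+9=25)->'z', 'r'(17+9=26, 26 mod 26=0)->'a', 'w'(22+9=31, 31 mod 26=5)->'f', 'n'(13+9=22)->'w', 'z'(25+9=34, 34 mod 26=8)->'i', 't'(19+9=28, 28 mod 26=2)->'c'
Result: hjzafwic


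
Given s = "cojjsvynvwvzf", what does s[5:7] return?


Input string: 'cojjsvynvwvzf'
Operation: slice [5:7]
Extract characters: s[5]='v', s[6]='y'
Result: vy


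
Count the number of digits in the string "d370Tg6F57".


Input string: 'd370Tg6F57'
Operation: count digit characters (0-9)
Scan: 'd', '3'(digit), '7'(digit), '0'(digit), 'T', 'g', '6'(digit), 'F', '5'(digit), '7'(digit)
Digits found: 6
Result: 6


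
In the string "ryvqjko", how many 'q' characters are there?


Input string: 'ryvqjko'
Target character: 'q'
Scan each position: s[3]='q'
Matches found at indices: 3
Total: 1


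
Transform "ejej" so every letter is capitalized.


Input string: 'ejej'
Operation: convert each letter to uppercase
Mapping: 'e'->'E', 'j'->'J', 'e'->'E', 'j'->'J'
Result: EJEJ


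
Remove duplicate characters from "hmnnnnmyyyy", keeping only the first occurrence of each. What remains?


Input: 'hmnnnnmyyyy'
Operation: keep first occurrence of each character
Scan: s[0]='h' new -> keep; s[1]='m' new -> keep; s[2]='n' new -> keep; s[3]='n' seen -> skip; s[4]='n' seen -> skip; s[5]='n' seen -> skip; s[6]='m' seen -> skip; s[7]='y' new -> keep; s[8]='y' seen -> skip; s[9]='y' seen -> skip; s[10]='y' seen -> skip
Result: hmny


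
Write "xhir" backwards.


Input string: 'xhir'
Operation: reverse character order
Original order: 'x' -> 'h' -> 'i' -> 'r'
Reversed order: 'r' -> 'i' -> 'h' -> 'x'
Result: rihx


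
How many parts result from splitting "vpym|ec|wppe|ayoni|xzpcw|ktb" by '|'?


Input string: 'vpym|ec|wppe|ayoni|xzpcw|ktb'
Delimiter: '|'
Split result: 'vpym', 'ec', 'wppe', 'ayoni', 'xzpcw', 'ktb'
Number of parts: 6


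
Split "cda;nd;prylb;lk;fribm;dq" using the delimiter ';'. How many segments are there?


Input string: 'cda;nd;prylb;lk;fribm;dq'
Delimiter: ';'
Split result: 'cda', 'nd', 'prylb', 'lk', 'fribm', 'dq'
Number of parts: 6


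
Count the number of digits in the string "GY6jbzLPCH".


Input string: 'GY6jbzLPCH'
Operation: count digit characters (0-9)
Scan: 'G', 'Y', '6'(digit), 'j', 'b', 'z', 'L', 'P', 'C', 'H'
Digits found: 1
Result: 1


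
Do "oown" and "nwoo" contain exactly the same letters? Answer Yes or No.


String 1: 'oown' -> sorted: 'noow'
String 2: 'nwoo' -> sorted: 'noow'
Compare sorted forms: 'noow' == 'noow'
Anagram: Yes


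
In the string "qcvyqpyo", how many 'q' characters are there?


Input string: 'qcvyqpyo'
Target character: 'q'
Scan each position: s[0]='q', s[4]='q'
Matches found at indices: 0, 4
Total: 2


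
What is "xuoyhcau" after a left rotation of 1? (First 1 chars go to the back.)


Input: 'xuoyhcau', shift = 1
Operation: split at index 1 and swap parts
Front part s[0:1] = 'x'
Back part s[1:] = 'uoyhcau'
Rotated = back + front = 'uoyhcau' + 'x'
Result: uoyhcaux


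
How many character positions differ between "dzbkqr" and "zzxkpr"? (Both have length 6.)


String 1: 'dzbkqr'
String 2: 'zzxkpr'
Compare each position: pos 0: 'd'!='z', pos 1: 'z'=='z', pos 2: 'b'!='x', pos 3: 'k'=='k', pos 4: 'q'!='p', pos 5: 'r'=='r'
Differing positions: 3
Hamming distance: 3


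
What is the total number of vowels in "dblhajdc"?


Input string: 'dblhajdc'
Operation: count vowels (a, e, i, o, u)
Scan: s[0]='d', s[1]='b', s[2]='l', s[3]='h', s[4]='a' (vowel), s[5]='j', s[6]='d', s[7]='c'
Vowels found: 1
Result: 1


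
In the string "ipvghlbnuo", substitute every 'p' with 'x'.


Input string: 'ipvghlbnuo'
Operation: replace 'p' with 'x'
Positions of 'p': 1
After replacement: ixvghlbnuo


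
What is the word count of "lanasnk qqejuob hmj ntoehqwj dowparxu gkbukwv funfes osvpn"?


Input string: 'lanasnk qqejuob hmj ntoehqwj dowparxu gkbukwv funfes osvpn'
Operation: split by spaces
Words found: 'lanasnk', 'qqejuob', 'hmj', 'ntoehqwj', 'dowparxu', 'gkbukwv', 'funfes', 'osvpn'
Word count: 8


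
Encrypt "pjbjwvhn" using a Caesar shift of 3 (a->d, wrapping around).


Input: 'pjbjwvhn', shift = 3
Operation: for each letter, (position + 3) mod 26
Mapping: 'p'(15+3=18)->'s', 'j'(9+3=12)->'m', 'b'(1+3=4)->'e', 'j'(9+3=12)->'m', 'w'(22+3=25)->'z', 'v'(21+3=24)->'y', 'h'(7+3=10)->'k', 'n'(13+3=16)->'q'
Result: smemzykq


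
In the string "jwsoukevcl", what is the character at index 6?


Input string: 'jwsoukevcl'
Operation: get character at index 6
Index mapping: s[0]='j', s[1]='w', s[2]='s', s[3]='o', s[4]='u', s[5]='k', s[6]='e'
Result: 'e'


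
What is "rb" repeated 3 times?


Input string: 'rb'
Operation: repeat 3 times
Concatenation: 'rb' + 'rb' + 'rb'
Result: rbrbrb


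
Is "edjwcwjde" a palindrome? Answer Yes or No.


Input string: 'edjwcwjde'
Reversed: 'edjwcwjde'
Compare pairs: s[0]='e' vs s[8]='e' (match), s[1]='d' vs s[7]='d' (match), s[2]='j' vs s[6]='j' (match), s[3]='w' vs s[5]='w' (match)
Palindrome: Yes


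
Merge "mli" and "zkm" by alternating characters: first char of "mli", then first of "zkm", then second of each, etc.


String 1: 'mli'
String 2: 'zkm'
Operation: alternate characters
Pairs: 'm'+'z', 'l'+'k', 'i'+'m'
Result: mzlkim


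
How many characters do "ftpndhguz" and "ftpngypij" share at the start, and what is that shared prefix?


String 1: 'ftpndhguz'
String 2: 'ftpngypij'
Compare position by position:
pos 0: 'f' vs 'f' match
pos 1: 't' vs 't' match
pos 2: 'p' vs 'p' match
pos 3: 'n' vs 'n' match
pos 4: 'd' vs 'g' differ -> stop
Longest common prefix: "ftpn" (length 4)


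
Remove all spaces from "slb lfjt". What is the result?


Input string: 'slb lfjt'
Operation: remove all spaces
Words: 'slb', 'lfjt'
Join without spaces: slblfjt


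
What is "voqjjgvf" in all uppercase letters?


Input string: 'voqjjgvf'
Operation: convert each letter to uppercase
Mapping: 'v'->'V', 'o'->'O', 'q'->'Q', 'j'->'J', 'j'->'J', 'g'->'G', 'v'->'V', 'f'->'F'
Result: VOQJJGVF


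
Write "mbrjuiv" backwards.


Input string: 'mbrjuiv'
Operation: reverse character order
Original order: 'm' -> 'b' -> 'r' -> 'j' -> 'u' -> 'i' -> 'v'
Reversed order: 'v' -> 'i' -> 'u' -> 'j' -> 'r' -> 'b' -> 'm'
Result: viujrbm


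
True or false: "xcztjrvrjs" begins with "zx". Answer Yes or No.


Input string: 'xcztjrvrjs'
Prefix to check: 'zx'
First 2 characters of input: 'xc'
Match: False
Result: No


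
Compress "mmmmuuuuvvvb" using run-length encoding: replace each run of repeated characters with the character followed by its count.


Input: 'mmmmuuuuvvvb'
Operation: identify consecutive runs
Runs: 'mmmm' -> m4, 'uuuu' -> u4, 'vvv' -> v3, 'b' -> b1
Encoded: m4u4v3b1


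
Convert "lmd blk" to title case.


Input string: 'lmd blk'
Operation: capitalize first letter of each word
Word transformations: 'lmd'->'Lmd', 'blk'->'Blk'
Result: Lmd Blk


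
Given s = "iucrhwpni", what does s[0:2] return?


Input string: 'iucrhwpni'
Operation: slice [0:2]
Extract characters: s[0]='i', s[1]='u'
Result: iu


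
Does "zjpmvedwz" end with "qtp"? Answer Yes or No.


Input string: 'zjpmvedwz'
Suffix to check: 'qtp'
Last 3 characters of input: 'dwz'
Match: False
Result: No


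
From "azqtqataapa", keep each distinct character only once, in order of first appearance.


Input: 'azqtqataapa'
Operation: keep first occurrence of each character
Scan: s[0]='a' new -> keep; s[1]='z' new -> keep; s[2]='q' new -> keep; s[3]='t' new -> keep; s[4]='q' seen -> skip; s[5]='a' seen -> skip; s[6]='t' seen -> skip; s[7]='a' seen -> skip; s[8]='a' seen -> skip; s[9]='p' new -> keep; s[10]='a' seen -> skip
Result: azqtp


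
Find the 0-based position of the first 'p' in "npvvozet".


Input string: 'npvvozet'
Target: 'p'
Scanning left to right: s[0]='n', s[1]='p'
First match at index: 1


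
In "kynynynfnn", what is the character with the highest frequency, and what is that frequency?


Input: 'kynynynfnn'
Operation: tally each character
Counts: 'f':1, 'k':1, 'n':5, 'y':3
Maximum: 'n' appears 5 times
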